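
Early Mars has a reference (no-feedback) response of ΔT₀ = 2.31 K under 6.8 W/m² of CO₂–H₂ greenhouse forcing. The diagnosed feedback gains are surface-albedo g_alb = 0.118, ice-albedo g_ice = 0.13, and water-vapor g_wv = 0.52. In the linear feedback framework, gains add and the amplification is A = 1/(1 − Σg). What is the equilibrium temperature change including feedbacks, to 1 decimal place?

10.0 K

Total gain g = 0.118 + 0.13 + 0.52 = 0.768.
Amplification A = 1/(1 − 0.768) = 4.31.
ΔT = 2.31 × 4.31 = 10.0 K.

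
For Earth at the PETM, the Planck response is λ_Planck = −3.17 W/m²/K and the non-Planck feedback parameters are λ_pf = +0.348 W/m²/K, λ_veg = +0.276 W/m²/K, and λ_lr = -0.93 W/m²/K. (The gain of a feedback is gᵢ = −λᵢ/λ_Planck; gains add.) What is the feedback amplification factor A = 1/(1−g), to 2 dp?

Convert to gains: g_pf = 0.348/3.17 = 0.1098; g_veg = 0.276/3.17 = 0.08707; g_lr = -0.93/3.17 = -0.2934.
Total gain g = -0.09653.
A = 1/(1 + 0.09653) = 0.91.

0.91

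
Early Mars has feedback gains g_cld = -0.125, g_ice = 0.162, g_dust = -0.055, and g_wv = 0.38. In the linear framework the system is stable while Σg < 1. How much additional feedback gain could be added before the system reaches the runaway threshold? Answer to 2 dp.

0.64

Current total gain = -0.125 + 0.162 − 0.055 + 0.38 = 0.362.
Margin to runaway = 1 − 0.362 = 0.64.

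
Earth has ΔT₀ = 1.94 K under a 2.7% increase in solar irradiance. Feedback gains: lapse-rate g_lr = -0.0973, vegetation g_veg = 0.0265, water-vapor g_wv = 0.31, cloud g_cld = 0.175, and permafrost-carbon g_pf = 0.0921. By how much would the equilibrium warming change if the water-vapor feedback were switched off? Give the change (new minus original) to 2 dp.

-1.52 K

Original: g = 0.5063, ΔT = 1.94/(1−0.5063) = 3.9295 K.
Without water-vapor: g' = 0.1963, ΔT' = 1.94/(1−0.1963) = 2.4138 K.
Change = 2.4138 − 3.9295 = -1.52 K.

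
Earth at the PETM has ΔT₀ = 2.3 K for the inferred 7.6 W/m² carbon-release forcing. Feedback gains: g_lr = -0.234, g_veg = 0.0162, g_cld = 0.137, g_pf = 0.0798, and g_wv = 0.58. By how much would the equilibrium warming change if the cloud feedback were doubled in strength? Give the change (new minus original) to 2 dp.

Original: g = 0.579, ΔT = 2.3/(1−0.579) = 5.4632 K.
With doubled cloud: g' = 0.716, ΔT' = 2.3/(1−0.716) = 8.0986 K.
Change = 8.0986 − 5.4632 = 2.64 K.

2.64 K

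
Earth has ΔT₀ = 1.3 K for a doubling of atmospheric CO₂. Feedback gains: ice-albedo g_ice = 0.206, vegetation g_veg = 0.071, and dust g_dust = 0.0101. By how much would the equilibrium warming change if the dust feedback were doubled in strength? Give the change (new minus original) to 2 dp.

Original: g = 0.2871, ΔT = 1.3/(1−0.2871) = 1.8235 K.
With doubled dust: g' = 0.2972, ΔT' = 1.3/(1−0.2972) = 1.8497 K.
Change = 1.8497 − 1.8235 = 0.03 K.

0.03 K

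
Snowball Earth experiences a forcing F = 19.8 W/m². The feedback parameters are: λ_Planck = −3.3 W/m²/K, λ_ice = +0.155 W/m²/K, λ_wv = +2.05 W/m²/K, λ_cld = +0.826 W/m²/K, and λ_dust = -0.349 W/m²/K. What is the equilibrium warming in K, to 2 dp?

Net feedback parameter λ = (−3.3) + (+0.155) + (+2.05) + (+0.826) + (-0.349) = -0.618 W/m²/K.
ΔT = −F/λ = −19.8/(-0.618) = 32.04 K.

32.04 K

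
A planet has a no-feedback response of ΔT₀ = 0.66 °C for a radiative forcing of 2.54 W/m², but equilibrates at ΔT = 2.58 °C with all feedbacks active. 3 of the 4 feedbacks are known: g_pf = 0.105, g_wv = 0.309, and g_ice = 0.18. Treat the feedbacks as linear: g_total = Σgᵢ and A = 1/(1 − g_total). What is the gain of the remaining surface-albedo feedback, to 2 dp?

Amplification A = ΔT/ΔT₀ = 2.58/0.66 = 3.909.
Total gain g = 1 − 1/A = 1 − 1/3.909 = 0.7442.
Known gains sum to 0.105 + 0.309 + 0.18 = 0.594.
g_alb = 0.7442 − 0.594 = 0.15.

0.15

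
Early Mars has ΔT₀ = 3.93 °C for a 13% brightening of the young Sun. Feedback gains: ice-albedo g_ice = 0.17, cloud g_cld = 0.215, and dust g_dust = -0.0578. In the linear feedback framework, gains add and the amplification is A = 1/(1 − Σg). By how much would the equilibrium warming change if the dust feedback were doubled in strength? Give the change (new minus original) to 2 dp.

-0.46 °C

Original: g = 0.3272, ΔT = 3.93/(1−0.3272) = 5.8413 °C.
With doubled dust: g' = 0.2694, ΔT' = 3.93/(1−0.2694) = 5.3791 °C.
Change = 5.3791 − 5.8413 = -0.46 °C.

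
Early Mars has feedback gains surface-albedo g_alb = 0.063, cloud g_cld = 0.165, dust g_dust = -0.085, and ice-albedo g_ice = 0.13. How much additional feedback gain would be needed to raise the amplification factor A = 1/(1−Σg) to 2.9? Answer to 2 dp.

0.38

Current total gain = 0.273.
Target gain for A = 2.9: g* = 1 − 1/2.9 = 0.6552.
Additional gain needed = 0.6552 − 0.273 = 0.38.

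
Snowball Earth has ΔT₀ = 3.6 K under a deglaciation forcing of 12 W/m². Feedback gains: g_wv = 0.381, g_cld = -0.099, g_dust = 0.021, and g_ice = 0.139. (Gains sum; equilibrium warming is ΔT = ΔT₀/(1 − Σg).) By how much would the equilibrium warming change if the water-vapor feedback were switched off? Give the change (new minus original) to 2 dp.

Original: g = 0.442, ΔT = 3.6/(1−0.442) = 6.4516 K.
Without water-vapor: g' = 0.061, ΔT' = 3.6/(1−0.061) = 3.8339 K.
Change = 3.8339 − 6.4516 = -2.62 K.

-2.62 K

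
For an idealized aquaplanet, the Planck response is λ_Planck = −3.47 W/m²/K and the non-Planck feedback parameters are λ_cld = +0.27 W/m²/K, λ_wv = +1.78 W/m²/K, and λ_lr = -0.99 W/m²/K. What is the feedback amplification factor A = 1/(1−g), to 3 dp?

1.440

Convert to gains: g_cld = 0.27/3.47 = 0.07781; g_wv = 1.78/3.47 = 0.513; g_lr = -0.99/3.47 = -0.2853.
Total gain g = 0.30551.
A = 1/(1 − 0.30551) = 1.440.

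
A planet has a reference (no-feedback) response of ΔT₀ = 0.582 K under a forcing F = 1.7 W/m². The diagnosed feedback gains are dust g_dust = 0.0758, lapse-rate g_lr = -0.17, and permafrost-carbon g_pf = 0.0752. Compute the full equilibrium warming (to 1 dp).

Total gain g = 0.0758 − 0.17 + 0.0752 = -0.019.
Amplification A = 1/(1 + 0.019) = 0.9814.
ΔT = 0.582 × 0.9814 = 0.6 K.

0.6 K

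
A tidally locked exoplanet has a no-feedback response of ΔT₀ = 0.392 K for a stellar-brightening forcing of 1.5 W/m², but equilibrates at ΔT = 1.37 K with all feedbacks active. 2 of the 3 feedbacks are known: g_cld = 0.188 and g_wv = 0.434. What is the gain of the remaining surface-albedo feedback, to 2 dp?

Amplification A = ΔT/ΔT₀ = 1.37/0.392 = 3.495.
Total gain g = 1 − 1/A = 1 − 1/3.495 = 0.7139.
Known gains sum to 0.188 + 0.434 = 0.622.
g_alb = 0.7139 − 0.622 = 0.09.

0.09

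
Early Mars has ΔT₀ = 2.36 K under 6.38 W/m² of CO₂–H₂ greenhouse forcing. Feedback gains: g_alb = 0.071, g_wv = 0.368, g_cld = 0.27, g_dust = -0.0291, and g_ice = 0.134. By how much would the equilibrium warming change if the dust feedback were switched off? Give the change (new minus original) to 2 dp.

2.35 K

Original: g = 0.8139, ΔT = 2.36/(1−0.8139) = 12.6814 K.
Without dust: g' = 0.843, ΔT' = 2.36/(1−0.843) = 15.0318 K.
Change = 15.0318 − 12.6814 = 2.35 K.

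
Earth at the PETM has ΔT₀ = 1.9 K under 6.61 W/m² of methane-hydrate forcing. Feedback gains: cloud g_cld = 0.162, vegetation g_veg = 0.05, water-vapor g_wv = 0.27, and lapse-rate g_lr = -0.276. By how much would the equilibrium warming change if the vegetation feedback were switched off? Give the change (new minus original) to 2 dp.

-0.14 K

Original: g = 0.206, ΔT = 1.9/(1−0.206) = 2.3929 K.
Without vegetation: g' = 0.156, ΔT' = 1.9/(1−0.156) = 2.2512 K.
Change = 2.2512 − 2.3929 = -0.14 K.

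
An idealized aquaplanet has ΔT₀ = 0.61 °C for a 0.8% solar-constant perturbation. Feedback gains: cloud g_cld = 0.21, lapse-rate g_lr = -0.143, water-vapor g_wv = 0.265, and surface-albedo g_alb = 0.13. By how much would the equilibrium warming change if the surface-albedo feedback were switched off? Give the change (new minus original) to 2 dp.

Original: g = 0.462, ΔT = 0.61/(1−0.462) = 1.1338 °C.
Without surface-albedo: g' = 0.332, ΔT' = 0.61/(1−0.332) = 0.9132 °C.
Change = 0.9132 − 1.1338 = -0.22 °C.

-0.22 °C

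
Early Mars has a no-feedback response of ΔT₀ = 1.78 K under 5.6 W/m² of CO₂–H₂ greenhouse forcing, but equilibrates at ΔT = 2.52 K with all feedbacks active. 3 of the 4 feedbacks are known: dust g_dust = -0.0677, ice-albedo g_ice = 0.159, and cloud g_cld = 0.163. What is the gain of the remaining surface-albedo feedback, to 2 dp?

0.04

Amplification A = ΔT/ΔT₀ = 2.52/1.78 = 1.416.
Total gain g = 1 − 1/A = 1 − 1/1.416 = 0.2938.
Known gains sum to -0.0677 + 0.159 + 0.163 = 0.2543.
g_alb = 0.2938 − 0.2543 = 0.04.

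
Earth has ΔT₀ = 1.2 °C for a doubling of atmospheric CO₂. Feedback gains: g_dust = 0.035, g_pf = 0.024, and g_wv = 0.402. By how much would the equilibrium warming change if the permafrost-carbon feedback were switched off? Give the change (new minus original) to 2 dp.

-0.09 °C

Original: g = 0.461, ΔT = 1.2/(1−0.461) = 2.2263 °C.
Without permafrost-carbon: g' = 0.437, ΔT' = 1.2/(1−0.437) = 2.1314 °C.
Change = 2.1314 − 2.2263 = -0.09 °C.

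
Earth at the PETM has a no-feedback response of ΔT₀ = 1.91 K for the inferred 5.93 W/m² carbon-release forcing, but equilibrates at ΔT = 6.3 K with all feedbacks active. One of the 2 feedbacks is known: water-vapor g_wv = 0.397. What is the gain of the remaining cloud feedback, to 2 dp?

Amplification A = ΔT/ΔT₀ = 6.3/1.91 = 3.298.
Total gain g = 1 − 1/A = 1 − 1/3.298 = 0.6968.
The known gain is 0.397.
g_cld = 0.6968 − 0.397 = 0.30.

0.30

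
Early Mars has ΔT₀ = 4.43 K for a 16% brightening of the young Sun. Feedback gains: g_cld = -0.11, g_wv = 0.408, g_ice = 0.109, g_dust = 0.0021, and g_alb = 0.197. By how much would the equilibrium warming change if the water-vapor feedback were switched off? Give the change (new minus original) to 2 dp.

Original: g = 0.6061, ΔT = 4.43/(1−0.6061) = 11.2465 K.
Without water-vapor: g' = 0.1981, ΔT' = 4.43/(1−0.1981) = 5.5244 K.
Change = 5.5244 − 11.2465 = -5.72 K.

-5.72 K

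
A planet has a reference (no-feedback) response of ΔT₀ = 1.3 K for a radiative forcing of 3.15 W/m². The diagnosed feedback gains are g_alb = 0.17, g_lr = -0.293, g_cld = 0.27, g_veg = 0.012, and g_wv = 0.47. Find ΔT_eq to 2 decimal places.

Total gain g = 0.17 − 0.293 + 0.27 + 0.012 + 0.47 = 0.629.
Amplification A = 1/(1 − 0.629) = 2.695.
ΔT = 1.3 × 2.695 = 3.50 K.

3.50 K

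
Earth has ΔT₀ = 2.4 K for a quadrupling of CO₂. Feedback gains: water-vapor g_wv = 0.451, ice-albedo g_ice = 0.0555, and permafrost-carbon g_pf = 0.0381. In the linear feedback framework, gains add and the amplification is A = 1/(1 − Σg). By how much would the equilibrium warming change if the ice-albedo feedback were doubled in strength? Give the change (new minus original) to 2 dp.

0.73 K

Original: g = 0.5446, ΔT = 2.4/(1−0.5446) = 5.2701 K.
With doubled ice-albedo: g' = 0.6001, ΔT' = 2.4/(1−0.6001) = 6.0015 K.
Change = 6.0015 − 5.2701 = 0.73 K.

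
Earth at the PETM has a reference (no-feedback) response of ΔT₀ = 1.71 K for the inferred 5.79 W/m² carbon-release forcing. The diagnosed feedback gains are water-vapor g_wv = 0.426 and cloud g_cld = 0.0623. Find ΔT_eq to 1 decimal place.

Total gain g = 0.426 + 0.0623 = 0.4883.
Amplification A = 1/(1 − 0.4883) = 1.954.
ΔT = 1.71 × 1.954 = 3.3 K.

3.3 K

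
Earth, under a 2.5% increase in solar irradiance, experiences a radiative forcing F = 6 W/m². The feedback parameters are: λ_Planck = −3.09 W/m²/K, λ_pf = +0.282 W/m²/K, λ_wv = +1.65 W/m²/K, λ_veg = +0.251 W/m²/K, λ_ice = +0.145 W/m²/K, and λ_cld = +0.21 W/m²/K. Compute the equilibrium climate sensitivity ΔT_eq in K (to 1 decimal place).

10.9 K

Net feedback parameter λ = (−3.09) + (+0.282) + (+1.65) + (+0.251) + (+0.145) + (+0.21) = -0.552 W/m²/K.
ΔT = −F/λ = −6/(-0.552) = 10.9 K.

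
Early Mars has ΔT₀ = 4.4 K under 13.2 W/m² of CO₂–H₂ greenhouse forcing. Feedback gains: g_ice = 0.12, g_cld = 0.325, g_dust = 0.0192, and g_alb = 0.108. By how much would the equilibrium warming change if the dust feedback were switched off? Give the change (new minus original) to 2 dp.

Original: g = 0.5722, ΔT = 4.4/(1−0.5722) = 10.2852 K.
Without dust: g' = 0.553, ΔT' = 4.4/(1−0.553) = 9.8434 K.
Change = 9.8434 − 10.2852 = -0.44 K.

-0.44 K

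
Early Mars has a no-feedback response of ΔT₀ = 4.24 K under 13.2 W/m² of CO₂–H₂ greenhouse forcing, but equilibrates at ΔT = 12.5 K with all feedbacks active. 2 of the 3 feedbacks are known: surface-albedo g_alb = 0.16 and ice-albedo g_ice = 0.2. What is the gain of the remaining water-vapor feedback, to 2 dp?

Amplification A = ΔT/ΔT₀ = 12.5/4.24 = 2.948.
Total gain g = 1 − 1/A = 1 − 1/2.948 = 0.6608.
Known gains sum to 0.16 + 0.2 = 0.36.
g_wv = 0.6608 − 0.36 = 0.30.

0.30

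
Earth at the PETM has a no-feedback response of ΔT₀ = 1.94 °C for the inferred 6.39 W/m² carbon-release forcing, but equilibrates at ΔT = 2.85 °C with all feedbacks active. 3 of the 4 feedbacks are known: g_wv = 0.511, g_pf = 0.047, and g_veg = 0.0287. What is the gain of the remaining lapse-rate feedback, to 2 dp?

Amplification A = ΔT/ΔT₀ = 2.85/1.94 = 1.469.
Total gain g = 1 − 1/A = 1 − 1/1.469 = 0.3193.
Known gains sum to 0.511 + 0.047 + 0.0287 = 0.5867.
g_lr = 0.3193 − 0.5867 = -0.27.

-0.27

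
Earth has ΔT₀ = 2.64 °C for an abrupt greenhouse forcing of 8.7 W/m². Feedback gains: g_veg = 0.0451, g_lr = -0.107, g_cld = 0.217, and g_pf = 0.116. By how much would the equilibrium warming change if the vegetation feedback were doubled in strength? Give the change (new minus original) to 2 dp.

0.24 °C

Original: g = 0.2711, ΔT = 2.64/(1−0.2711) = 3.6219 °C.
With doubled vegetation: g' = 0.3162, ΔT' = 2.64/(1−0.3162) = 3.8608 °C.
Change = 3.8608 − 3.6219 = 0.24 °C.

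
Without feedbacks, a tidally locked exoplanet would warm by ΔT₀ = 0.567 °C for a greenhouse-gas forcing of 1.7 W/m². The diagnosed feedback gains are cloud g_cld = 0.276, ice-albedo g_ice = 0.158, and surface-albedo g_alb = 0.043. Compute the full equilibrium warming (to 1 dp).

Total gain g = 0.276 + 0.158 + 0.043 = 0.477.
Amplification A = 1/(1 − 0.477) = 1.912.
ΔT = 0.567 × 1.912 = 1.1 °C.

1.1 °C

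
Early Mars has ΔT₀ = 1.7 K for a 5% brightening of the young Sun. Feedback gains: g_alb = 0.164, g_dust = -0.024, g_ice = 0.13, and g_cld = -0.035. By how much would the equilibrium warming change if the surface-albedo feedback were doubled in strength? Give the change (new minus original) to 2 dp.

Original: g = 0.235, ΔT = 1.7/(1−0.235) = 2.2222 K.
With doubled surface-albedo: g' = 0.399, ΔT' = 1.7/(1−0.399) = 2.8286 K.
Change = 2.8286 − 2.2222 = 0.61 K.

0.61 K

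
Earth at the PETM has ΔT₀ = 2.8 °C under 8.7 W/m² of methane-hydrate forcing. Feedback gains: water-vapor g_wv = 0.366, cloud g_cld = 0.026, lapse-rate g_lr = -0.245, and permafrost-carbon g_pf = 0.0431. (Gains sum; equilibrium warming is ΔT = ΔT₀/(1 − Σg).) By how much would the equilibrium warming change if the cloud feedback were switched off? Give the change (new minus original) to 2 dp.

-0.11 °C

Original: g = 0.1901, ΔT = 2.8/(1−0.1901) = 3.4572 °C.
Without cloud: g' = 0.1641, ΔT' = 2.8/(1−0.1641) = 3.3497 °C.
Change = 3.3497 − 3.4572 = -0.11 °C.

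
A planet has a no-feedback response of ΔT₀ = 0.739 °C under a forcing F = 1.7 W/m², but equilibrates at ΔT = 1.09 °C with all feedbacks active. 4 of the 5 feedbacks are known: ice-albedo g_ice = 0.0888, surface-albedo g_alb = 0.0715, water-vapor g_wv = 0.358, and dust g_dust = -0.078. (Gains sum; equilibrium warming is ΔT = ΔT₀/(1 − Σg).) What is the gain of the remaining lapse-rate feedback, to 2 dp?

Amplification A = ΔT/ΔT₀ = 1.09/0.739 = 1.475.
Total gain g = 1 − 1/A = 1 − 1/1.475 = 0.322.
Known gains sum to 0.0888 + 0.0715 + 0.358 − 0.078 = 0.4403.
g_lr = 0.322 − 0.4403 = -0.12.

-0.12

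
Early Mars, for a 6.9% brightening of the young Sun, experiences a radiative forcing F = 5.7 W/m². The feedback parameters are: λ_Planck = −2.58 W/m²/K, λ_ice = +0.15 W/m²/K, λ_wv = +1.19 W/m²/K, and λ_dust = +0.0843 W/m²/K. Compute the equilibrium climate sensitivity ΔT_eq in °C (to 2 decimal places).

Net feedback parameter λ = (−2.58) + (+0.15) + (+1.19) + (+0.0843) = -1.1557 W/m²/K.
ΔT = −F/λ = −5.7/(-1.1557) = 4.93 °C.

4.93 °C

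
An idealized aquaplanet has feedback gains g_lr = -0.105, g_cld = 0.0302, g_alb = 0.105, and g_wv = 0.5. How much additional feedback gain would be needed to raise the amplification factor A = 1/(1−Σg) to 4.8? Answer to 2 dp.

0.26

Current total gain = 0.5302.
Target gain for A = 4.8: g* = 1 − 1/4.8 = 0.7917.
Additional gain needed = 0.7917 − 0.5302 = 0.26.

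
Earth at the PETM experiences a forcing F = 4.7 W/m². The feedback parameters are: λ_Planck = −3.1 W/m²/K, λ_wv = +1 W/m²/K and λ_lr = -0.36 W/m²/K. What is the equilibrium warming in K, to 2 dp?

Net feedback parameter λ = (−3.1) + (+1) + (-0.36) = -2.46 W/m²/K.
ΔT = −F/λ = −4.7/(-2.46) = 1.91 K.

1.91 K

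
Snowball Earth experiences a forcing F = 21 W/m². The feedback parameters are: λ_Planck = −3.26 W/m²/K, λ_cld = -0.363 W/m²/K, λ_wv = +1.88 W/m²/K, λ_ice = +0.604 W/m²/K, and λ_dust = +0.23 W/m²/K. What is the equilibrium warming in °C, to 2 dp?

Net feedback parameter λ = (−3.26) + (-0.363) + (+1.88) + (+0.604) + (+0.23) = -0.909 W/m²/K.
ΔT = −F/λ = −21/(-0.909) = 23.10 °C.

23.10 °C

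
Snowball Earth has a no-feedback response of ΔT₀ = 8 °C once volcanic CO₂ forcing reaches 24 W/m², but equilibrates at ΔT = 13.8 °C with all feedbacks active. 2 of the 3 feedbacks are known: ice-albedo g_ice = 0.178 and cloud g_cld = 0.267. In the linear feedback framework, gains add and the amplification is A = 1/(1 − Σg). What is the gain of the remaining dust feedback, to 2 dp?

-0.02

Amplification A = ΔT/ΔT₀ = 13.8/8 = 1.725.
Total gain g = 1 − 1/A = 1 − 1/1.725 = 0.4203.
Known gains sum to 0.178 + 0.267 = 0.445.
g_dust = 0.4203 − 0.445 = -0.02.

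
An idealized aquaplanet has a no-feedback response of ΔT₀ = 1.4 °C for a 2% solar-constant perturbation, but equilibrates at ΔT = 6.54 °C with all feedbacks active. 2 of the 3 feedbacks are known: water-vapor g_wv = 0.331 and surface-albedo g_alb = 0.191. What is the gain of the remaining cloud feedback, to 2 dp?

0.26

Amplification A = ΔT/ΔT₀ = 6.54/1.4 = 4.671.
Total gain g = 1 − 1/A = 1 − 1/4.671 = 0.7859.
Known gains sum to 0.331 + 0.191 = 0.522.
g_cld = 0.7859 − 0.522 = 0.26.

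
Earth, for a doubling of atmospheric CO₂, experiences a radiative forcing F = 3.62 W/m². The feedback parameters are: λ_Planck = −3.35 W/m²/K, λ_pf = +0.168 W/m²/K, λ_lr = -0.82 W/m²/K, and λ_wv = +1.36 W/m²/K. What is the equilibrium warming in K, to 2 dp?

1.37 K

Net feedback parameter λ = (−3.35) + (+0.168) + (-0.82) + (+1.36) = -2.642 W/m²/K.
ΔT = −F/λ = −3.62/(-2.642) = 1.37 K.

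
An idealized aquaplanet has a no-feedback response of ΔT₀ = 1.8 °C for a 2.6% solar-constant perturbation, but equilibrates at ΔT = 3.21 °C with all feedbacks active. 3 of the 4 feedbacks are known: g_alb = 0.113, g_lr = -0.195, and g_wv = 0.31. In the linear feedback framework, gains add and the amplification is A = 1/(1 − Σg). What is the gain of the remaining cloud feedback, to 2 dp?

Amplification A = ΔT/ΔT₀ = 3.21/1.8 = 1.783.
Total gain g = 1 − 1/A = 1 − 1/1.783 = 0.4391.
Known gains sum to 0.113 − 0.195 + 0.31 = 0.228.
g_cld = 0.4391 − 0.228 = 0.21.

0.21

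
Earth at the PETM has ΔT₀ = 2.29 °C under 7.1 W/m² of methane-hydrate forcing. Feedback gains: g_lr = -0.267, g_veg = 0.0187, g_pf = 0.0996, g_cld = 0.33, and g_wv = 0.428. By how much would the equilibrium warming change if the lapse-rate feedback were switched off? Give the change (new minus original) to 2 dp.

Original: g = 0.6093, ΔT = 2.29/(1−0.6093) = 5.8613 °C.
Without lapse-rate: g' = 0.8763, ΔT' = 2.29/(1−0.8763) = 18.5125 °C.
Change = 18.5125 − 5.8613 = 12.65 °C.

12.65 °C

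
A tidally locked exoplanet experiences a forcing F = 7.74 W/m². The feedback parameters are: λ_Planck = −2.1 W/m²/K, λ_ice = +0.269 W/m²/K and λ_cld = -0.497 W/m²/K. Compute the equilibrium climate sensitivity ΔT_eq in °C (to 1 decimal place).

Net feedback parameter λ = (−2.1) + (+0.269) + (-0.497) = -2.328 W/m²/K.
ΔT = −F/λ = −7.74/(-2.328) = 3.3 °C.

3.3 °C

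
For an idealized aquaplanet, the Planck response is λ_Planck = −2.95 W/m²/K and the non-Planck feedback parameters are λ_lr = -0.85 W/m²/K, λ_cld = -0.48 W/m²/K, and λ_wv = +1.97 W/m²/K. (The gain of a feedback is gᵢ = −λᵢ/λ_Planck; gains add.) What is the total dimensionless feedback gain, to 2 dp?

Convert to gains: g_lr = -0.85/2.95 = -0.2881; g_cld = -0.48/2.95 = -0.1627; g_wv = 1.97/2.95 = 0.6678.
Total gain g = 0.217.

0.22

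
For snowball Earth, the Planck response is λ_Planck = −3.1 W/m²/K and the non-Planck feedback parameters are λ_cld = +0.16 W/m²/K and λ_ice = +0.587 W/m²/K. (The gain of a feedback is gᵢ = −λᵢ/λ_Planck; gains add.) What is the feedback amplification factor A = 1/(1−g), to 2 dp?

1.32

Convert to gains: g_cld = 0.16/3.1 = 0.05161; g_ice = 0.587/3.1 = 0.1894.
Total gain g = 0.24101.
A = 1/(1 − 0.24101) = 1.32.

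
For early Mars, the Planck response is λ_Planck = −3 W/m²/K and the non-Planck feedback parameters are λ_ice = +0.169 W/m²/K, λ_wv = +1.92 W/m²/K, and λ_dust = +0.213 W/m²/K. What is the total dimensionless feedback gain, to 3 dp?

0.767

Convert to gains: g_ice = 0.169/3 = 0.05633; g_wv = 1.92/3 = 0.64; g_dust = 0.213/3 = 0.071.
Total gain g = 0.76733.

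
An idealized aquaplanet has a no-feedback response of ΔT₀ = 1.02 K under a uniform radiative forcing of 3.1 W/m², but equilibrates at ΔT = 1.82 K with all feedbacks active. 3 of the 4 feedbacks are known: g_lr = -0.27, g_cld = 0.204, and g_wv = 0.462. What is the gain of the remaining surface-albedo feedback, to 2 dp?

0.04

Amplification A = ΔT/ΔT₀ = 1.82/1.02 = 1.784.
Total gain g = 1 − 1/A = 1 − 1/1.784 = 0.4395.
Known gains sum to -0.27 + 0.204 + 0.462 = 0.396.
g_alb = 0.4395 − 0.396 = 0.04.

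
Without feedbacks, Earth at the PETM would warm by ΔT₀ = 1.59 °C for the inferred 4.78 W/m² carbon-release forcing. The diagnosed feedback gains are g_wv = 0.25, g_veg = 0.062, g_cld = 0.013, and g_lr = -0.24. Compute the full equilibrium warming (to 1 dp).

Total gain g = 0.25 + 0.062 + 0.013 − 0.24 = 0.085.
Amplification A = 1/(1 − 0.085) = 1.093.
ΔT = 1.59 × 1.093 = 1.7 °C.

1.7 °C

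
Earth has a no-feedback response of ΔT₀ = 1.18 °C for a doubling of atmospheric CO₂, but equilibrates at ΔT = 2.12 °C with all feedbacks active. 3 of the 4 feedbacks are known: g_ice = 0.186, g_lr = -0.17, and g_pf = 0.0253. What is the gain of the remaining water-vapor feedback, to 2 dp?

Amplification A = ΔT/ΔT₀ = 2.12/1.18 = 1.797.
Total gain g = 1 − 1/A = 1 − 1/1.797 = 0.4435.
Known gains sum to 0.186 − 0.17 + 0.0253 = 0.0413.
g_wv = 0.4435 − 0.0413 = 0.40.

0.40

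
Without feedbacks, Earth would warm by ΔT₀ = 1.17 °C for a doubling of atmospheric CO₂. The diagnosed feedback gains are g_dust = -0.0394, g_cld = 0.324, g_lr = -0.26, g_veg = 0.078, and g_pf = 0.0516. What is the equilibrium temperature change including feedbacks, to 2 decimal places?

Total gain g = -0.0394 + 0.324 − 0.26 + 0.078 + 0.0516 = 0.1542.
Amplification A = 1/(1 − 0.1542) = 1.182.
ΔT = 1.17 × 1.182 = 1.38 °C.

1.38 °C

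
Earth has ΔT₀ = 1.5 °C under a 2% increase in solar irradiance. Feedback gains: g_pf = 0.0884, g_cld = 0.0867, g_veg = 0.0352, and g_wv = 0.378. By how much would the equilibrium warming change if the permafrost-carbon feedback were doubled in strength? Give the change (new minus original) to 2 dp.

Original: g = 0.5883, ΔT = 1.5/(1−0.5883) = 3.6434 °C.
With doubled permafrost-carbon: g' = 0.6767, ΔT' = 1.5/(1−0.6767) = 4.6397 °C.
Change = 4.6397 − 3.6434 = 1.00 °C.

1.00 °C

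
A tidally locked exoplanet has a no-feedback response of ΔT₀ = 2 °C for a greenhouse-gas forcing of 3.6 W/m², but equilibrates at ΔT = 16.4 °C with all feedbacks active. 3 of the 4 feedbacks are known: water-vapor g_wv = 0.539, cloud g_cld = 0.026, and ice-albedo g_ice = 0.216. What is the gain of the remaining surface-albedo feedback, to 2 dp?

Amplification A = ΔT/ΔT₀ = 16.4/2 = 8.2.
Total gain g = 1 − 1/A = 1 − 1/8.2 = 0.878.
Known gains sum to 0.539 + 0.026 + 0.216 = 0.781.
g_alb = 0.878 − 0.781 = 0.10.

0.10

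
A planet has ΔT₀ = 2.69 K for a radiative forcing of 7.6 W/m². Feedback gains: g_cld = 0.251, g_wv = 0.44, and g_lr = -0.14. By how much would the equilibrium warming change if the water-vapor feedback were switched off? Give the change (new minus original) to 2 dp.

Original: g = 0.551, ΔT = 2.69/(1−0.551) = 5.9911 K.
Without water-vapor: g' = 0.111, ΔT' = 2.69/(1−0.111) = 3.0259 K.
Change = 3.0259 − 5.9911 = -2.97 K.

-2.97 K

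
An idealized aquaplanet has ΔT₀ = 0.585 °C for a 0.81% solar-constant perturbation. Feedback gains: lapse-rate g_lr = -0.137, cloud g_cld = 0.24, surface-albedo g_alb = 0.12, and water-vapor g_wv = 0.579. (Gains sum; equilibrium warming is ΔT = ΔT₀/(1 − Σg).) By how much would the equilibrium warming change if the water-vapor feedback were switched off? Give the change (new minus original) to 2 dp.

-2.20 °C

Original: g = 0.802, ΔT = 0.585/(1−0.802) = 2.9545 °C.
Without water-vapor: g' = 0.223, ΔT' = 0.585/(1−0.223) = 0.7529 °C.
Change = 0.7529 − 2.9545 = -2.20 °C.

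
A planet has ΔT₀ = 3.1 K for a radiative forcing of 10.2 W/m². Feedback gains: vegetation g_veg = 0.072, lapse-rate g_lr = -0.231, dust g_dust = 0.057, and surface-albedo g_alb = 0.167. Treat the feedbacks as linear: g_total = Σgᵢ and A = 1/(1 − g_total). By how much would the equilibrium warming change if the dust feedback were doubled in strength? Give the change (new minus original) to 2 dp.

Original: g = 0.065, ΔT = 3.1/(1−0.065) = 3.3155 K.
With doubled dust: g' = 0.122, ΔT' = 3.1/(1−0.122) = 3.5308 K.
Change = 3.5308 − 3.3155 = 0.22 K.

0.22 K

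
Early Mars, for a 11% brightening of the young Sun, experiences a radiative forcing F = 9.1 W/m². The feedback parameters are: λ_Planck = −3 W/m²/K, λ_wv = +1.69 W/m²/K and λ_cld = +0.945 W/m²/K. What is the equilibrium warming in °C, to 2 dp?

24.93 °C

Net feedback parameter λ = (−3) + (+1.69) + (+0.945) = -0.365 W/m²/K.
ΔT = −F/λ = −9.1/(-0.365) = 24.93 °C.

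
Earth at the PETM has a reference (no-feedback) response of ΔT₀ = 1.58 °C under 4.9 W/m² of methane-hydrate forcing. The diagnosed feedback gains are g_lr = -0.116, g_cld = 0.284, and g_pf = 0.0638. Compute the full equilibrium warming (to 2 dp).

Total gain g = -0.116 + 0.284 + 0.0638 = 0.2318.
Amplification A = 1/(1 − 0.2318) = 1.302.
ΔT = 1.58 × 1.302 = 2.06 °C.

2.06 °C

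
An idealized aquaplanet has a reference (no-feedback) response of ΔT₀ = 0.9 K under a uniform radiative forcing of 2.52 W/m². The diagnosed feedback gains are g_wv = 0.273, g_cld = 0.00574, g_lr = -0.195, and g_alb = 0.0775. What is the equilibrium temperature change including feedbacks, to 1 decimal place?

Total gain g = 0.273 + 0.00574 − 0.195 + 0.0775 = 0.16124.
Amplification A = 1/(1 − 0.16124) = 1.192.
ΔT = 0.9 × 1.192 = 1.1 K.

1.1 K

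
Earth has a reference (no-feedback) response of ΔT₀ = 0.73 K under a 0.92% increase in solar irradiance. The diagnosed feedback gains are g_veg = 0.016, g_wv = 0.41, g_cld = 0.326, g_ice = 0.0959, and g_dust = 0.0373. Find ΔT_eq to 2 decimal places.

Total gain g = 0.016 + 0.41 + 0.326 + 0.0959 + 0.0373 = 0.8852.
Amplification A = 1/(1 − 0.8852) = 8.711.
ΔT = 0.73 × 8.711 = 6.36 K.

6.36 K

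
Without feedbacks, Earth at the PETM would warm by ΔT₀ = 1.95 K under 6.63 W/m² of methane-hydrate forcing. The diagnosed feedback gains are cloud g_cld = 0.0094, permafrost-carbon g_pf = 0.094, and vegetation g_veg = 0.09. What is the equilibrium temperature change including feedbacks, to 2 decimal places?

Total gain g = 0.0094 + 0.094 + 0.09 = 0.1934.
Amplification A = 1/(1 − 0.1934) = 1.24.
ΔT = 1.95 × 1.24 = 2.42 K.

2.42 K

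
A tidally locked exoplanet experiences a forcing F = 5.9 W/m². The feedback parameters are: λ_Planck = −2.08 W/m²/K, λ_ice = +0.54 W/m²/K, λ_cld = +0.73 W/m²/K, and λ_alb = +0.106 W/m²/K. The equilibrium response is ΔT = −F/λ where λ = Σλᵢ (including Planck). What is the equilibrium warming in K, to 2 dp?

8.38 K

Net feedback parameter λ = (−2.08) + (+0.54) + (+0.73) + (+0.106) = -0.704 W/m²/K.
ΔT = −F/λ = −5.9/(-0.704) = 8.38 K.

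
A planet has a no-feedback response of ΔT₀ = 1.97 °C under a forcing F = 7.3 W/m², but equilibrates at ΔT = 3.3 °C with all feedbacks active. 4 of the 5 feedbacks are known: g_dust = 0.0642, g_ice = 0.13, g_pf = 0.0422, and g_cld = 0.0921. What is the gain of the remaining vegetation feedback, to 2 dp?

Amplification A = ΔT/ΔT₀ = 3.3/1.97 = 1.675.
Total gain g = 1 − 1/A = 1 − 1/1.675 = 0.403.
Known gains sum to 0.0642 + 0.13 + 0.0422 + 0.0921 = 0.3285.
g_veg = 0.403 − 0.3285 = 0.07.

0.07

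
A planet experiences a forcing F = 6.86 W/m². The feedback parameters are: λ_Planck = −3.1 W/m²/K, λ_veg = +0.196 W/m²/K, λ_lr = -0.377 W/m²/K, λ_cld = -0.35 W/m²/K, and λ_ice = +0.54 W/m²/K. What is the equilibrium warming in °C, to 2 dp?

2.22 °C

Net feedback parameter λ = (−3.1) + (+0.196) + (-0.377) + (-0.35) + (+0.54) = -3.091 W/m²/K.
ΔT = −F/λ = −6.86/(-3.091) = 2.22 °C.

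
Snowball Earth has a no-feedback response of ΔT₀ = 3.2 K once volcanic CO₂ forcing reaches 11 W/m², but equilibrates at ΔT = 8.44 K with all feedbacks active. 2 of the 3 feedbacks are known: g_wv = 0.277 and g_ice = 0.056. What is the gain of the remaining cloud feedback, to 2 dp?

Amplification A = ΔT/ΔT₀ = 8.44/3.2 = 2.637.
Total gain g = 1 − 1/A = 1 − 1/2.637 = 0.6208.
Known gains sum to 0.277 + 0.056 = 0.333.
g_cld = 0.6208 − 0.333 = 0.29.

0.29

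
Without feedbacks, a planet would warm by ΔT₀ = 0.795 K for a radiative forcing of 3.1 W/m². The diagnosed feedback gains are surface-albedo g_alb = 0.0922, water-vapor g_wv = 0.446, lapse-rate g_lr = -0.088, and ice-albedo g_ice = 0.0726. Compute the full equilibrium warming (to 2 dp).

1.67 K

Total gain g = 0.0922 + 0.446 − 0.088 + 0.0726 = 0.5228.
Amplification A = 1/(1 − 0.5228) = 2.096.
ΔT = 0.795 × 2.096 = 1.67 K.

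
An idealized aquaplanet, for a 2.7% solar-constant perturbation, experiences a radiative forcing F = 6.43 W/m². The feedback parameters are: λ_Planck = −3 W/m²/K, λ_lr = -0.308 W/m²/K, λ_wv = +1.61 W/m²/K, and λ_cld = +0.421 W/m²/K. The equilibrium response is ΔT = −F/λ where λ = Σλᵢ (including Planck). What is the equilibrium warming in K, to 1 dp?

Net feedback parameter λ = (−3) + (-0.308) + (+1.61) + (+0.421) = -1.277 W/m²/K.
ΔT = −F/λ = −6.43/(-1.277) = 5.0 K.

5.0 K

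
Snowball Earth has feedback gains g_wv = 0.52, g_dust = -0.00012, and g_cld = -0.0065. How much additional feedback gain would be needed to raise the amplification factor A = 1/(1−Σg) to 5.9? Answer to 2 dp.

Current total gain = 0.51338.
Target gain for A = 5.9: g* = 1 − 1/5.9 = 0.8305.
Additional gain needed = 0.8305 − 0.51338 = 0.32.

0.32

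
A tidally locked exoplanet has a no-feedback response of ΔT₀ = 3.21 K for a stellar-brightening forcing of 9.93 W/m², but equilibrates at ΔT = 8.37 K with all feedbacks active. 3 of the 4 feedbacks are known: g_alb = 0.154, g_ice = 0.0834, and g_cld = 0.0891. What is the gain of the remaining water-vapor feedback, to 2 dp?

0.29

Amplification A = ΔT/ΔT₀ = 8.37/3.21 = 2.607.
Total gain g = 1 − 1/A = 1 − 1/2.607 = 0.6164.
Known gains sum to 0.154 + 0.0834 + 0.0891 = 0.3265.
g_wv = 0.6164 − 0.3265 = 0.29.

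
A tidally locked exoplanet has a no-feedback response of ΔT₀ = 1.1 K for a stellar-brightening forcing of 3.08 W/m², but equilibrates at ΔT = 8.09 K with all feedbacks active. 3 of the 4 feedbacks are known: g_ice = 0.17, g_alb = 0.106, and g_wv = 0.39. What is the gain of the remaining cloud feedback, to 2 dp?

0.20

Amplification A = ΔT/ΔT₀ = 8.09/1.1 = 7.355.
Total gain g = 1 − 1/A = 1 − 1/7.355 = 0.864.
Known gains sum to 0.17 + 0.106 + 0.39 = 0.666.
g_cld = 0.864 − 0.666 = 0.20.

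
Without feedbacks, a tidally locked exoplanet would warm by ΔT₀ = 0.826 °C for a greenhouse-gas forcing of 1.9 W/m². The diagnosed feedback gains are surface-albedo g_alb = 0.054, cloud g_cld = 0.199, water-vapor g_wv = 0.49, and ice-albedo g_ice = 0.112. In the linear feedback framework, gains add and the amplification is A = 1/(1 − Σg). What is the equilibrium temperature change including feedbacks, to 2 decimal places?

5.70 °C

Total gain g = 0.054 + 0.199 + 0.49 + 0.112 = 0.855.
Amplification A = 1/(1 − 0.855) = 6.897.
ΔT = 0.826 × 6.897 = 5.70 °C.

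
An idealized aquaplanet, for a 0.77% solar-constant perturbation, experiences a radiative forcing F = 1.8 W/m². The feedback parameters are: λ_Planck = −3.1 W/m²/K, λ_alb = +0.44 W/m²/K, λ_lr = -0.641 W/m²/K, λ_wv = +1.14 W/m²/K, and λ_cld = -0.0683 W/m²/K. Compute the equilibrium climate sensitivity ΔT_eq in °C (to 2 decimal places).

0.81 °C

Net feedback parameter λ = (−3.1) + (+0.44) + (-0.641) + (+1.14) + (-0.0683) = -2.2293 W/m²/K.
ΔT = −F/λ = −1.8/(-2.2293) = 0.81 °C.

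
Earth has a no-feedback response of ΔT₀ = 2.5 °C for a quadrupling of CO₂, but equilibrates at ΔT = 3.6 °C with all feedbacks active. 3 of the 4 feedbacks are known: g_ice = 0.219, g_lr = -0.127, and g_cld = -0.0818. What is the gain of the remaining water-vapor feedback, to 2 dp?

0.30

Amplification A = ΔT/ΔT₀ = 3.6/2.5 = 1.44.
Total gain g = 1 − 1/A = 1 − 1/1.44 = 0.3056.
Known gains sum to 0.219 − 0.127 − 0.0818 = 0.0102.
g_wv = 0.3056 − 0.0102 = 0.30.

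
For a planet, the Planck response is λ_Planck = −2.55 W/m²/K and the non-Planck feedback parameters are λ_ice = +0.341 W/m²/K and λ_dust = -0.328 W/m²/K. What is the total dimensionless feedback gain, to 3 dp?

0.005

Convert to gains: g_ice = 0.341/2.55 = 0.1337; g_dust = -0.328/2.55 = -0.1286.
Total gain g = 0.0051.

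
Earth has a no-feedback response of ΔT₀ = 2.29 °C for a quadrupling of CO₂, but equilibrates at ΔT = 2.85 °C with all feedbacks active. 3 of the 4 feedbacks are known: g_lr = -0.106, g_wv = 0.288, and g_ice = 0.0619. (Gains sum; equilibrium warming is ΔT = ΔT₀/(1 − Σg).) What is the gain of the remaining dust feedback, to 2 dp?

Amplification A = ΔT/ΔT₀ = 2.85/2.29 = 1.245.
Total gain g = 1 − 1/A = 1 − 1/1.245 = 0.1968.
Known gains sum to -0.106 + 0.288 + 0.0619 = 0.2439.
g_dust = 0.1968 − 0.2439 = -0.05.

-0.05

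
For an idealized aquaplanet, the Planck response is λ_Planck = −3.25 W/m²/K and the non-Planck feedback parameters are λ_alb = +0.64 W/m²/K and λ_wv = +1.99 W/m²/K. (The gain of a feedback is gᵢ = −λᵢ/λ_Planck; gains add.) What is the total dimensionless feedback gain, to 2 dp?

Convert to gains: g_alb = 0.64/3.25 = 0.1969; g_wv = 1.99/3.25 = 0.6123.
Total gain g = 0.8092.

0.81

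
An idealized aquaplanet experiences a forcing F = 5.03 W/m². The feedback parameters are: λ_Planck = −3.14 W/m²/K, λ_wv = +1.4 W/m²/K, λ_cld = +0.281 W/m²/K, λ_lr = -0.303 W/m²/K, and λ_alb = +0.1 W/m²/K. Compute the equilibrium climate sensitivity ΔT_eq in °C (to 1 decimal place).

Net feedback parameter λ = (−3.14) + (+1.4) + (+0.281) + (-0.303) + (+0.1) = -1.662 W/m²/K.
ΔT = −F/λ = −5.03/(-1.662) = 3.0 °C.

3.0 °C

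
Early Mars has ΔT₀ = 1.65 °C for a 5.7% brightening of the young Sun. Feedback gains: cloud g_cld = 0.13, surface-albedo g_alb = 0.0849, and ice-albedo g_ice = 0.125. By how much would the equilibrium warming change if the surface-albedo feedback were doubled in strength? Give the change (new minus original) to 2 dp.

0.37 °C

Original: g = 0.3399, ΔT = 1.65/(1−0.3399) = 2.4996 °C.
With doubled surface-albedo: g' = 0.4248, ΔT' = 1.65/(1−0.4248) = 2.8686 °C.
Change = 2.8686 − 2.4996 = 0.37 °C.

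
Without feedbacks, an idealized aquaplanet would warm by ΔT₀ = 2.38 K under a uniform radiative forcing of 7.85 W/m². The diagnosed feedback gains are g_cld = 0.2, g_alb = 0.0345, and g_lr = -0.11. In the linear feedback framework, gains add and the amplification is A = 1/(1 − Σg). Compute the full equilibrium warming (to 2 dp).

Total gain g = 0.2 + 0.0345 − 0.11 = 0.1245.
Amplification A = 1/(1 − 0.1245) = 1.142.
ΔT = 2.38 × 1.142 = 2.72 K.

2.72 K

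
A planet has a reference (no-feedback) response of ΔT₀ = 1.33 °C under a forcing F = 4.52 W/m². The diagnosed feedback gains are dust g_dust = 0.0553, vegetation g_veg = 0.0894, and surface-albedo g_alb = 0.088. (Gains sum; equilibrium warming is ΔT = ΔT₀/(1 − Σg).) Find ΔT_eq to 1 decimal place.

Total gain g = 0.0553 + 0.0894 + 0.088 = 0.2327.
Amplification A = 1/(1 − 0.2327) = 1.303.
ΔT = 1.33 × 1.303 = 1.7 °C.

1.7 °C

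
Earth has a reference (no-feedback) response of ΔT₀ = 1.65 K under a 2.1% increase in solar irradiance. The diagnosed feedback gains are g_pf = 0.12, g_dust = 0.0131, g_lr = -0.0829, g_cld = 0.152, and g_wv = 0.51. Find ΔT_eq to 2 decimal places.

5.73 K

Total gain g = 0.12 + 0.0131 − 0.0829 + 0.152 + 0.51 = 0.7122.
Amplification A = 1/(1 − 0.7122) = 3.475.
ΔT = 1.65 × 3.475 = 5.73 K.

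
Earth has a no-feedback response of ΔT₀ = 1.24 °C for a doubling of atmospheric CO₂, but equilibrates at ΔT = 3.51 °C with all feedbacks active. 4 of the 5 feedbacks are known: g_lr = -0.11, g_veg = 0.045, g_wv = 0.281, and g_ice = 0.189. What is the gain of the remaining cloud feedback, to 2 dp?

0.24

Amplification A = ΔT/ΔT₀ = 3.51/1.24 = 2.831.
Total gain g = 1 − 1/A = 1 − 1/2.831 = 0.6468.
Known gains sum to -0.11 + 0.045 + 0.281 + 0.189 = 0.405.
g_cld = 0.6468 − 0.405 = 0.24.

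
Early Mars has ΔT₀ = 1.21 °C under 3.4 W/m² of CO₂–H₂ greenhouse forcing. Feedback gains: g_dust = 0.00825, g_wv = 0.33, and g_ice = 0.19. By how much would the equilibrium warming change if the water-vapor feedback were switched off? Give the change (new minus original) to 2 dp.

Original: g = 0.52825, ΔT = 1.21/(1−0.52825) = 2.5649 °C.
Without water-vapor: g' = 0.19825, ΔT' = 1.21/(1−0.19825) = 1.5092 °C.
Change = 1.5092 − 2.5649 = -1.06 °C.

-1.06 °C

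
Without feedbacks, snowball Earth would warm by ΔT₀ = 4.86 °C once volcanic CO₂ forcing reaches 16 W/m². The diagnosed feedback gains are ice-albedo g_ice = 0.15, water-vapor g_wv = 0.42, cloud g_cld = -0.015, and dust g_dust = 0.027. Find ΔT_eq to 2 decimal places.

11.63 °C

Total gain g = 0.15 + 0.42 − 0.015 + 0.027 = 0.582.
Amplification A = 1/(1 − 0.582) = 2.392.
ΔT = 4.86 × 2.392 = 11.63 °C.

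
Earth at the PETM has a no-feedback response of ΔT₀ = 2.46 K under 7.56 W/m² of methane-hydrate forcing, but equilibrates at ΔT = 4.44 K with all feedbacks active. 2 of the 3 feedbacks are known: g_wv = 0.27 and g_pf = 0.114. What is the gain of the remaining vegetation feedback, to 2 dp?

0.06

Amplification A = ΔT/ΔT₀ = 4.44/2.46 = 1.805.
Total gain g = 1 − 1/A = 1 − 1/1.805 = 0.446.
Known gains sum to 0.27 + 0.114 = 0.384.
g_veg = 0.446 − 0.384 = 0.06.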